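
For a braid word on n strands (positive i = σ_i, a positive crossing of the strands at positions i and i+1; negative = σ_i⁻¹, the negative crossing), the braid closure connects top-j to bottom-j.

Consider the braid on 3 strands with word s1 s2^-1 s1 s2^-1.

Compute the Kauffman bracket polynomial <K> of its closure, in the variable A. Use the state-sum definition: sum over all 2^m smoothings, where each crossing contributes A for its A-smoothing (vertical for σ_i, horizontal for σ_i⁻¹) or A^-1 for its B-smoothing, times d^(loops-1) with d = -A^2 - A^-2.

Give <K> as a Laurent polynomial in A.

A^8 - A^4 + 1 - A^-4 + A^-8

Derivation:
Braid: s1 s2^-1 s1 s2^-1 on 3 strands, 4 crossings.
Writhe w = (#positive) - (#negative) = 2 - 2 = 0.
State-sum expansion of <K>. There are 2^4 = 16 states.
Smooth each crossing (0=||, 1=⌣⌢); contribution A^(Σ sign_k(1-2s_k)) * d^(L-1).
  state 0000: A-exp=+0, loops=3, term = A^0 * d^2
  state 0001: A-exp=+2, loops=2, term = A^2 * d^1
  state 0010: A-exp=-2, loops=2, term = A^-2 * d^1
  state 0011: A-exp=+0, loops=1, term = A^0 * d^0
  state 0100: A-exp=+2, loops=2, term = A^2 * d^1
  state 0101: A-exp=+4, loops=3, term = A^4 * d^2
  state 0110: A-exp=+0, loops=1, term = A^0 * d^0
  state 0111: A-exp=+2, loops=2, term = A^2 * d^1
  state 1000: A-exp=-2, loops=2, term = A^-2 * d^1
  state 1001: A-exp=+0, loops=1, term = A^0 * d^0
  state 1010: A-exp=-4, loops=3, term = A^-4 * d^2
  state 1011: A-exp=-2, loops=2, term = A^-2 * d^1
  state 1100: A-exp=+0, loops=1, term = A^0 * d^0
  state 1101: A-exp=+2, loops=2, term = A^2 * d^1
  state 1110: A-exp=-2, loops=2, term = A^-2 * d^1
  state 1111: A-exp=+0, loops=1, term = A^0 * d^0
Collect the terms by A-exponent (count of states per loop number):
Powers of d = -A^2 - A^-2: d^2 = A^4 + 2 + A^-4.
  A^4 * (d^2) = A^8 + 2*A^4 + 1
  A^2 * (4*d) = -4*A^4 - 4
  A^0 * (5 + d^2) = A^4 + 7 + A^-4
  A^-2 * (4*d) = -4 - 4*A^-4
  A^-4 * (d^2) = 1 + 2*A^-4 + A^-8
Summing the groups: <K> = A^8 - A^4 + 1 - A^-4 + A^-8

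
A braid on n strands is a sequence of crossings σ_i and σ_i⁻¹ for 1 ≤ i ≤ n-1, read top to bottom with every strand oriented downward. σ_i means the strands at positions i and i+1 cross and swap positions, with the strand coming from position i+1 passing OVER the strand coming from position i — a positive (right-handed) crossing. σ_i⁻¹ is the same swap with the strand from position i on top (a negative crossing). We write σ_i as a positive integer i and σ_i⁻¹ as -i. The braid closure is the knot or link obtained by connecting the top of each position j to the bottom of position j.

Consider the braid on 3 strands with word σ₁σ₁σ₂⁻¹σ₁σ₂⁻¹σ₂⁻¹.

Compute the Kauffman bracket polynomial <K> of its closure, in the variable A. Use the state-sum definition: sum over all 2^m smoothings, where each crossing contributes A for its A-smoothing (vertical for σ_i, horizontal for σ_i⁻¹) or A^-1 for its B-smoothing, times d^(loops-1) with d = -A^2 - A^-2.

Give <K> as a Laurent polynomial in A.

Braid: s1 s1 s2^-1 s1 s2^-1 s2^-1 on 3 strands, 6 crossings.
Writhe w = (#positive) - (#negative) = 3 - 3 = 0.
Computing the Kauffman bracket via state sum. There are 2^6 = 64 states.
Smooth each crossing (0=||, 1=⌣⌢); contribution A^(Σ sign_k(1-2s_k)) * d^(L-1).
Tabulate the states by total A-exponent and number of loops L (A-exp: L × count):
  A^6: L=4 ×1
  A^4: L=3 ×6
  A^2: L=2 ×14, L=4 ×1
  A^0: L=1 ×13, L=3 ×7
  A^-2: L=2 ×14, L=4 ×1
  A^-4: L=3 ×6
  A^-6: L=4 ×1
Each group contributes A^e * Σ count * d^(L-1):
Powers of d = -A^2 - A^-2: d^2 = A^4 + 2 + A^-4; d^3 = -A^6 - 3*A^2 - 3*A^-2 - A^-6.
  A^6 * (d^3) = -A^12 - 3*A^8 - 3*A^4 - 1
  A^4 * (6*d^2) = 6*A^8 + 12*A^4 + 6
  A^2 * (14*d + d^3) = -A^8 - 17*A^4 - 17 - A^-4
  A^0 * (13 + 7*d^2) = 7*A^4 + 27 + 7*A^-4
  A^-2 * (14*d + d^3) = -A^4 - 17 - 17*A^-4 - A^-8
  A^-4 * (6*d^2) = 6 + 12*A^-4 + 6*A^-8
  A^-6 * (d^3) = -1 - 3*A^-4 - 3*A^-8 - A^-12
Summing the groups: <K> = -A^12 + 2*A^8 - 2*A^4 + 3 - 2*A^-4 + 2*A^-8 - A^-12

Answer: -A^12 + 2*A^8 - 2*A^4 + 3 - 2*A^-4 + 2*A^-8 - A^-12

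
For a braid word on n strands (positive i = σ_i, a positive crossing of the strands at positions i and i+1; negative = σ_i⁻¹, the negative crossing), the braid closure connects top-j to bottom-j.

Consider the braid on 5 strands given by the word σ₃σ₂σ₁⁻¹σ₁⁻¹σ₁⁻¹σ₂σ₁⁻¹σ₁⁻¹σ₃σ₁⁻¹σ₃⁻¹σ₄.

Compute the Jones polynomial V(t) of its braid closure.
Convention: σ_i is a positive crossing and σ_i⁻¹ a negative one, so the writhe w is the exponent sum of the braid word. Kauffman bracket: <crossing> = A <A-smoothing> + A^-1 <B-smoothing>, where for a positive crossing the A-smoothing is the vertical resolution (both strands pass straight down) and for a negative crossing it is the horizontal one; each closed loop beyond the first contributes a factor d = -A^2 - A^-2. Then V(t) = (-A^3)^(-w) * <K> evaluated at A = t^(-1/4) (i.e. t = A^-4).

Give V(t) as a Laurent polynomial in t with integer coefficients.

1 - t^-1 + 3*t^-2 - 3*t^-3 + 3*t^-4 - 4*t^-5 + 3*t^-6 - 2*t^-7 + t^-8

Derivation:
The presented braid s3 s2 s1^-1 s1^-1 s1^-1 s2 s1^-1 s1^-1 s3 s1^-1 s3^-1 s4 on 5 strands reduces by inverse Markov moves (closure unchanged at each step):
  Destabilize: the word has the form β·s4 where s4 occurs only as the final letter (β ∈ B_4); drop it and the last strand → 4 strands.
  Deconjugate: the word is γ·β·γ⁻¹ with γ = s3 (prefix) and γ⁻¹ = s3^-1 (suffix); strip both.
Reduced to β = s2 s1^-1 s1^-1 s1^-1 s2 s1^-1 s1^-1 s3 s1^-1 on 4 strands, 9 crossings.
Compute on β:
Braid: s2 s1^-1 s1^-1 s1^-1 s2 s1^-1 s1^-1 s3 s1^-1 on 4 strands, 9 crossings.
Writhe w = (#positive) - (#negative) = 3 - 6 = -3.
Enumerate smoothing states for the bracket polynomial. There are 2^9 = 512 states.
For each crossing: s=0 is the vertical smoothing, s=1 horizontal. Crossing k contributes A^(sign_k * (1 - 2*s_k)); loop factor d = -A^2 - A^-2.
Tabulate the states by total A-exponent and number of loops L (A-exp: L × count):
  A^9: L=8 ×1
  A^7: L=7 ×9
  A^5: L=6 ×36
  A^3: L=5 ×84
  A^1: L=4 ×126
  A^-1: L=3 ×124, L=5 ×2
  A^-3: L=2 ×75, L=4 ×9
  A^-5: L=1 ×21, L=3 ×15
  A^-7: L=2 ×8, L=4 ×1
  A^-9: L=3 ×1
Each group contributes A^e * Σ count * d^(L-1):
Powers of d = -A^2 - A^-2: d^2 = A^4 + 2 + A^-4; d^3 = -A^6 - 3*A^2 - 3*A^-2 - A^-6; d^4 = A^8 + 4*A^4 + 6 + 4*A^-4 + A^-8; d^5 = -A^10 - 5*A^6 - 10*A^2 - 10*A^-2 - 5*A^-6 - A^-10; d^6 = A^12 + 6*A^8 + 15*A^4 + 20 + 15*A^-4 + 6*A^-8 + A^-12; d^7 = -A^14 - 7*A^10 - 21*A^6 - 35*A^2 - 35*A^-2 - 21*A^-6 - 7*A^-10 - A^-14.
  A^9 * (d^7) = -A^23 - 7*A^19 - 21*A^15 - 35*A^11 - 35*A^7 - 21*A^3 - 7*A^-1 - A^-5
  A^7 * (9*d^6) = 9*A^19 + 54*A^15 + 135*A^11 + 180*A^7 + 135*A^3 + 54*A^-1 + 9*A^-5
  A^5 * (36*d^5) = -36*A^15 - 180*A^11 - 360*A^7 - 360*A^3 - 180*A^-1 - 36*A^-5
  A^3 * (84*d^4) = 84*A^11 + 336*A^7 + 504*A^3 + 336*A^-1 + 84*A^-5
  A^1 * (126*d^3) = -126*A^7 - 378*A^3 - 378*A^-1 - 126*A^-5
  A^-1 * (124*d^2 + 2*d^4) = 2*A^7 + 132*A^3 + 260*A^-1 + 132*A^-5 + 2*A^-9
  A^-3 * (75*d + 9*d^3) = -9*A^3 - 102*A^-1 - 102*A^-5 - 9*A^-9
  A^-5 * (21 + 15*d^2) = 15*A^-1 + 51*A^-5 + 15*A^-9
  A^-7 * (8*d + d^3) = -A^-1 - 11*A^-5 - 11*A^-9 - A^-13
  A^-9 * (d^2) = A^-5 + 2*A^-9 + A^-13
Summing the groups: <K> = -A^23 + 2*A^19 - 3*A^15 + 4*A^11 - 3*A^7 + 3*A^3 - 3*A^-1 + A^-5 - A^-9
Normalise by the writhe: (-A^3)^(-w) = (-A^3)^(3) = -A^9, so f(A) = -A^9 * <K> = A^32 - 2*A^28 + 3*A^24 - 4*A^20 + 3*A^16 - 3*A^12 + 3*A^8 - A^4 + 1.
Substitute A = t^(-1/4), i.e. A^e → t^(-e/4): V(t) = 1 - t^-1 + 3*t^-2 - 3*t^-3 + 3*t^-4 - 4*t^-5 + 3*t^-6 - 2*t^-7 + t^-8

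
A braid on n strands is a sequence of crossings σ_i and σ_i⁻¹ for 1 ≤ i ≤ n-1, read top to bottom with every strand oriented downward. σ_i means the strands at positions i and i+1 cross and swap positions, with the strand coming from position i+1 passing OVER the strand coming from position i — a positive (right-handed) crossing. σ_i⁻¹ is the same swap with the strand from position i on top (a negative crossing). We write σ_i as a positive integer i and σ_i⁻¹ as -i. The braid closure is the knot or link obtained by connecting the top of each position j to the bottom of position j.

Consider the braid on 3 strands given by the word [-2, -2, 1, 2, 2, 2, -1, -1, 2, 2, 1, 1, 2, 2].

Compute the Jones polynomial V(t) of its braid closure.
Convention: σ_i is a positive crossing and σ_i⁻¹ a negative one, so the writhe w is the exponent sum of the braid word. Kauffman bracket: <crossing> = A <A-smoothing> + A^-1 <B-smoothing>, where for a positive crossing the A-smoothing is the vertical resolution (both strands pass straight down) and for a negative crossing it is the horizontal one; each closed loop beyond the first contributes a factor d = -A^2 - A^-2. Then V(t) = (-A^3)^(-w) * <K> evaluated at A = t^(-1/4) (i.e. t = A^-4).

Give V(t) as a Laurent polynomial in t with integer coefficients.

The presented braid s2^-1 s2^-1 s1 s2 s2 s2 s1^-1 s1^-1 s2 s2 s1 s1 s2 s2 on 3 strands reduces by inverse Markov moves (closure unchanged at each step):
  Deconjugate: the word is γ·β·γ⁻¹ with γ = s2^-1 (prefix) and γ⁻¹ = s2 (suffix); strip both.
  Deconjugate: the word is γ·β·γ⁻¹ with γ = s2^-1 (prefix) and γ⁻¹ = s2 (suffix); strip both.
Reduced to β = s1 s2 s2 s2 s1^-1 s1^-1 s2 s2 s1 s1 on 3 strands, 10 crossings.
Compute on β:
Braid: s1 s2 s2 s2 s1^-1 s1^-1 s2 s2 s1 s1 on 3 strands, 10 crossings.
Writhe w = (#positive) - (#negative) = 8 - 2 = 6.
State-sum expansion of <K>. There are 2^10 = 1024 states.
Smooth each crossing (0=||, 1=⌣⌢); contribution A^(Σ sign_k(1-2s_k)) * d^(L-1).
Tabulate the states by total A-exponent and number of loops L (A-exp: L × count):
  A^10: L=3 ×1
  A^8: L=2 ×7, L=4 ×3
  A^6: L=1 ×10, L=3 ×32, L=5 ×3
  A^4: L=2 ×76, L=4 ×43, L=6 ×1
  A^2: L=1 ×51, L=3 ×132, L=5 ×27
  A^0: L=2 ×135, L=4 ×109, L=6 ×8
  A^-2: L=3 ×161, L=5 ×48, L=7 ×1
  A^-4: L=4 ×109, L=6 ×11
  A^-6: L=5 ×44, L=7 ×1
  A^-8: L=6 ×10
  A^-10: L=7 ×1
Each group contributes A^e * Σ count * d^(L-1):
Powers of d = -A^2 - A^-2: d^2 = A^4 + 2 + A^-4; d^3 = -A^6 - 3*A^2 - 3*A^-2 - A^-6; d^4 = A^8 + 4*A^4 + 6 + 4*A^-4 + A^-8; d^5 = -A^10 - 5*A^6 - 10*A^2 - 10*A^-2 - 5*A^-6 - A^-10; d^6 = A^12 + 6*A^8 + 15*A^4 + 20 + 15*A^-4 + 6*A^-8 + A^-12.
  A^10 * (d^2) = A^14 + 2*A^10 + A^6
  A^8 * (7*d + 3*d^3) = -3*A^14 - 16*A^10 - 16*A^6 - 3*A^2
  A^6 * (10 + 32*d^2 + 3*d^4) = 3*A^14 + 44*A^10 + 92*A^6 + 44*A^2 + 3*A^-2
  A^4 * (76*d + 43*d^3 + d^5) = -A^14 - 48*A^10 - 215*A^6 - 215*A^2 - 48*A^-2 - A^-6
  A^2 * (51 + 132*d^2 + 27*d^4) = 27*A^10 + 240*A^6 + 477*A^2 + 240*A^-2 + 27*A^-6
  A^0 * (135*d + 109*d^3 + 8*d^5) = -8*A^10 - 149*A^6 - 542*A^2 - 542*A^-2 - 149*A^-6 - 8*A^-10
  A^-2 * (161*d^2 + 48*d^4 + d^6) = A^10 + 54*A^6 + 368*A^2 + 630*A^-2 + 368*A^-6 + 54*A^-10 + A^-14
  A^-4 * (109*d^3 + 11*d^5) = -11*A^6 - 164*A^2 - 437*A^-2 - 437*A^-6 - 164*A^-10 - 11*A^-14
  A^-6 * (44*d^4 + d^6) = A^6 + 50*A^2 + 191*A^-2 + 284*A^-6 + 191*A^-10 + 50*A^-14 + A^-18
  A^-8 * (10*d^5) = -10*A^2 - 50*A^-2 - 100*A^-6 - 100*A^-10 - 50*A^-14 - 10*A^-18
  A^-10 * (d^6) = A^2 + 6*A^-2 + 15*A^-6 + 20*A^-10 + 15*A^-14 + 6*A^-18 + A^-22
Summing the groups: <K> = 2*A^10 - 3*A^6 + 6*A^2 - 7*A^-2 + 7*A^-6 - 7*A^-10 + 5*A^-14 - 3*A^-18 + A^-22
Normalise by the writhe: (-A^3)^(-w) = (-A^3)^(-6) = A^-18, so f(A) = A^-18 * <K> = 2*A^-8 - 3*A^-12 + 6*A^-16 - 7*A^-20 + 7*A^-24 - 7*A^-28 + 5*A^-32 - 3*A^-36 + A^-40.
Substitute A = t^(-1/4), i.e. A^e → t^(-e/4): V(t) = t^10 - 3*t^9 + 5*t^8 - 7*t^7 + 7*t^6 - 7*t^5 + 6*t^4 - 3*t^3 + 2*t^2

Answer: t^10 - 3*t^9 + 5*t^8 - 7*t^7 + 7*t^6 - 7*t^5 + 6*t^4 - 3*t^3 + 2*t^2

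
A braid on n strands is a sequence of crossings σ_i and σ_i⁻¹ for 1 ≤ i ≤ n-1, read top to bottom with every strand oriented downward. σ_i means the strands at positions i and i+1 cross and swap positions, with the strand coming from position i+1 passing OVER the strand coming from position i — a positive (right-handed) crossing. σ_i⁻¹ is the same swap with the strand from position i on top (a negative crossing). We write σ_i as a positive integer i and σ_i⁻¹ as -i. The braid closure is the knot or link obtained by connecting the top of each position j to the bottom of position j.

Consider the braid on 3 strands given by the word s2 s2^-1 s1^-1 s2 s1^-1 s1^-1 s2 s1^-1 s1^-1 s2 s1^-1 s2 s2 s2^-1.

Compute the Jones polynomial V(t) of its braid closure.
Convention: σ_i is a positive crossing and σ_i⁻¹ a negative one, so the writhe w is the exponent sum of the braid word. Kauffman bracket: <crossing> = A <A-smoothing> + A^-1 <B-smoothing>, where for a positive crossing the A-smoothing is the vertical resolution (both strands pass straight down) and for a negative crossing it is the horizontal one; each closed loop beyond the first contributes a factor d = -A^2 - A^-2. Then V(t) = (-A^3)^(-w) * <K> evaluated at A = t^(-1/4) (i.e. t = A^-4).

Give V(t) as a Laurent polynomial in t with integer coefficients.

t^3 - 4*t^2 + 8*t - 11 + 15*t^-1 - 16*t^-2 + 15*t^-3 - 12*t^-4 + 8*t^-5 - 4*t^-6 + t^-7

Derivation:
The presented braid s2 s2^-1 s1^-1 s2 s1^-1 s1^-1 s2 s1^-1 s1^-1 s2 s1^-1 s2 s2 s2^-1 on 3 strands reduces by inverse Markov moves (closure unchanged at each step):
  Deconjugate: the word is γ·β·γ⁻¹ with γ = s2 s2^-1 (prefix) and γ⁻¹ = s2 s2^-1 (suffix); strip both.
Reduced to β = s1^-1 s2 s1^-1 s1^-1 s2 s1^-1 s1^-1 s2 s1^-1 s2 on 3 strands, 10 crossings.
Compute on β:
Braid: s1^-1 s2 s1^-1 s1^-1 s2 s1^-1 s1^-1 s2 s1^-1 s2 on 3 strands, 10 crossings.
Writhe w = (#positive) - (#negative) = 4 - 6 = -2.
State-sum expansion of <K>. There are 2^10 = 1024 states.
Smooth each crossing (0=||, 1=⌣⌢); contribution A^(Σ sign_k(1-2s_k)) * d^(L-1).
Tabulate the states by total A-exponent and number of loops L (A-exp: L × count):
  A^10: L=7 ×1
  A^8: L=6 ×10
  A^6: L=5 ×45
  A^4: L=4 ×118, L=6 ×2
  A^2: L=3 ×193, L=5 ×17
  A^0: L=2 ×192, L=4 ×59, L=6 ×1
  A^-2: L=1 ×95, L=3 ×108, L=5 ×7
  A^-4: L=2 ×95, L=4 ×25
  A^-6: L=3 ×43, L=5 ×2
  A^-8: L=4 ×10
  A^-10: L=5 ×1
Each group contributes A^e * Σ count * d^(L-1):
Powers of d = -A^2 - A^-2: d^2 = A^4 + 2 + A^-4; d^3 = -A^6 - 3*A^2 - 3*A^-2 - A^-6; d^4 = A^8 + 4*A^4 + 6 + 4*A^-4 + A^-8; d^5 = -A^10 - 5*A^6 - 10*A^2 - 10*A^-2 - 5*A^-6 - A^-10; d^6 = A^12 + 6*A^8 + 15*A^4 + 20 + 15*A^-4 + 6*A^-8 + A^-12.
  A^10 * (d^6) = A^22 + 6*A^18 + 15*A^14 + 20*A^10 + 15*A^6 + 6*A^2 + A^-2
  A^8 * (10*d^5) = -10*A^18 - 50*A^14 - 100*A^10 - 100*A^6 - 50*A^2 - 10*A^-2
  A^6 * (45*d^4) = 45*A^14 + 180*A^10 + 270*A^6 + 180*A^2 + 45*A^-2
  A^4 * (118*d^3 + 2*d^5) = -2*A^14 - 128*A^10 - 374*A^6 - 374*A^2 - 128*A^-2 - 2*A^-6
  A^2 * (193*d^2 + 17*d^4) = 17*A^10 + 261*A^6 + 488*A^2 + 261*A^-2 + 17*A^-6
  A^0 * (192*d + 59*d^3 + d^5) = -A^10 - 64*A^6 - 379*A^2 - 379*A^-2 - 64*A^-6 - A^-10
  A^-2 * (95 + 108*d^2 + 7*d^4) = 7*A^6 + 136*A^2 + 353*A^-2 + 136*A^-6 + 7*A^-10
  A^-4 * (95*d + 25*d^3) = -25*A^2 - 170*A^-2 - 170*A^-6 - 25*A^-10
  A^-6 * (43*d^2 + 2*d^4) = 2*A^2 + 51*A^-2 + 98*A^-6 + 51*A^-10 + 2*A^-14
  A^-8 * (10*d^3) = -10*A^-2 - 30*A^-6 - 30*A^-10 - 10*A^-14
  A^-10 * (d^4) = A^-2 + 4*A^-6 + 6*A^-10 + 4*A^-14 + A^-18
Summing the groups: <K> = A^22 - 4*A^18 + 8*A^14 - 12*A^10 + 15*A^6 - 16*A^2 + 15*A^-2 - 11*A^-6 + 8*A^-10 - 4*A^-14 + A^-18
Normalise by the writhe: (-A^3)^(-w) = (-A^3)^(2) = A^6, so f(A) = A^6 * <K> = A^28 - 4*A^24 + 8*A^20 - 12*A^16 + 15*A^12 - 16*A^8 + 15*A^4 - 11 + 8*A^-4 - 4*A^-8 + A^-12.
Substitute A = t^(-1/4), i.e. A^e → t^(-e/4): V(t) = t^3 - 4*t^2 + 8*t - 11 + 15*t^-1 - 16*t^-2 + 15*t^-3 - 12*t^-4 + 8*t^-5 - 4*t^-6 + t^-7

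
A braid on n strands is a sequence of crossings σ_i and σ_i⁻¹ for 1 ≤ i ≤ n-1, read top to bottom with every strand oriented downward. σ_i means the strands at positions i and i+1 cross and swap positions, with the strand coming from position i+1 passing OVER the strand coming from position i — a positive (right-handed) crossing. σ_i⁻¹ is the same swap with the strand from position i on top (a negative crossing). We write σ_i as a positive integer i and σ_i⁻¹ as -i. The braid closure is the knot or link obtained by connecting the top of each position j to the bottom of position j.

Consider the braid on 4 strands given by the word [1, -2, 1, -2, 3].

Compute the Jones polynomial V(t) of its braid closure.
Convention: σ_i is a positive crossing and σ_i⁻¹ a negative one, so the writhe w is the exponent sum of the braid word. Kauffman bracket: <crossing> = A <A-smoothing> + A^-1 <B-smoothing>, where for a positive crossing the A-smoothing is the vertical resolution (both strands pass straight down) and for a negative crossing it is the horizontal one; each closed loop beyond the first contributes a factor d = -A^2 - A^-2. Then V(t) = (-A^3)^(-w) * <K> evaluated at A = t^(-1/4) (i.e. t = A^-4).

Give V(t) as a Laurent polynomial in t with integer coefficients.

The presented braid s1 s2^-1 s1 s2^-1 s3 on 4 strands reduces by inverse Markov moves (closure unchanged at each step):
  Destabilize: the word has the form β·s3 where s3 occurs only as the final letter (β ∈ B_3); drop it and the last strand → 3 strands.
Reduced to β = s1 s2^-1 s1 s2^-1 on 3 strands, 4 crossings.
Compute on β:
Braid: s1 s2^-1 s1 s2^-1 on 3 strands, 4 crossings.
Writhe w = (#positive) - (#negative) = 2 - 2 = 0.
Enumerate smoothing states for the bracket polynomial. There are 2^4 = 16 states.
Each crossing splits two ways (0=vertical, 1=horizontal). The state's weight is A^(#A-smoothings - #B-smoothings) * d^(loops - 1).
  state 0000: A-exp=+0, loops=3, term = A^0 * d^2
  state 0001: A-exp=+2, loops=2, term = A^2 * d^1
  state 0010: A-exp=-2, loops=2, term = A^-2 * d^1
  state 0011: A-exp=+0, loops=1, term = A^0 * d^0
  state 0100: A-exp=+2, loops=2, term = A^2 * d^1
  state 0101: A-exp=+4, loops=3, term = A^4 * d^2
  state 0110: A-exp=+0, loops=1, term = A^0 * d^0
  state 0111: A-exp=+2, loops=2, term = A^2 * d^1
  state 1000: A-exp=-2, loops=2, term = A^-2 * d^1
  state 1001: A-exp=+0, loops=1, term = A^0 * d^0
  state 1010: A-exp=-4, loops=3, term = A^-4 * d^2
  state 1011: A-exp=-2, loops=2, term = A^-2 * d^1
  state 1100: A-exp=+0, loops=1, term = A^0 * d^0
  state 1101: A-exp=+2, loops=2, term = A^2 * d^1
  state 1110: A-exp=-2, loops=2, term = A^-2 * d^1
  state 1111: A-exp=+0, loops=1, term = A^0 * d^0
Collect the terms by A-exponent (count of states per loop number):
Powers of d = -A^2 - A^-2: d^2 = A^4 + 2 + A^-4.
  A^4 * (d^2) = A^8 + 2*A^4 + 1
  A^2 * (4*d) = -4*A^4 - 4
  A^0 * (5 + d^2) = A^4 + 7 + A^-4
  A^-2 * (4*d) = -4 - 4*A^-4
  A^-4 * (d^2) = 1 + 2*A^-4 + A^-8
Summing the groups: <K> = A^8 - A^4 + 1 - A^-4 + A^-8
Normalise by the writhe: (-A^3)^(-w) = (-A^3)^(0) = 1, so f(A) = 1 * <K> = A^8 - A^4 + 1 - A^-4 + A^-8.
Substitute A = t^(-1/4), i.e. A^e → t^(-e/4): V(t) = t^2 - t + 1 - t^-1 + t^-2

Answer: t^2 - t + 1 - t^-1 + t^-2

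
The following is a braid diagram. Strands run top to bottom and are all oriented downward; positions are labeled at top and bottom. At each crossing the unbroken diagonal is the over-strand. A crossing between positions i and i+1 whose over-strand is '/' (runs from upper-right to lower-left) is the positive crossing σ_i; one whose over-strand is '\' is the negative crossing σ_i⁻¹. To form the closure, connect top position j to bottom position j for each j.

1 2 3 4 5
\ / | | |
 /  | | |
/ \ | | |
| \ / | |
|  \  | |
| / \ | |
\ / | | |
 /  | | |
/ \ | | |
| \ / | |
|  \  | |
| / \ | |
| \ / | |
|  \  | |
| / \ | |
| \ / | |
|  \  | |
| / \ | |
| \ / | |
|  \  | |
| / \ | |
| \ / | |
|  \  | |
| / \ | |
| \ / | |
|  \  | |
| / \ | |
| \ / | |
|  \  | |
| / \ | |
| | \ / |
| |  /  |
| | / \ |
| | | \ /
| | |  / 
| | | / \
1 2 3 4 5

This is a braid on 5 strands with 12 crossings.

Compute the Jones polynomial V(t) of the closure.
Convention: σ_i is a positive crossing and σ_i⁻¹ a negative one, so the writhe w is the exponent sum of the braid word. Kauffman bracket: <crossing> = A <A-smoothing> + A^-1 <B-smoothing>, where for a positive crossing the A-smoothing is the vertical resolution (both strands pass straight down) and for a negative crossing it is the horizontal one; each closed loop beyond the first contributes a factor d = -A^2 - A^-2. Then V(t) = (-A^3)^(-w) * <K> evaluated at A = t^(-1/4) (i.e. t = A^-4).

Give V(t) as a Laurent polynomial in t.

Reading the diagram top to bottom ('/'-over between positions i,i+1 = s_i, '\'-over = s_i^-1): braid word = s1 s2^-1 s1 s2^-1 s2^-1 s2^-1 s2^-1 s2^-1 s2^-1 s2^-1 s3 s4.
The presented braid s1 s2^-1 s1 s2^-1 s2^-1 s2^-1 s2^-1 s2^-1 s2^-1 s2^-1 s3 s4 on 5 strands reduces by inverse Markov moves (closure unchanged at each step):
  Destabilize: the word has the form β·s4 where s4 occurs only as the final letter (β ∈ B_4); drop it and the last strand → 4 strands.
  Destabilize: the word has the form β·s3 where s3 occurs only as the final letter (β ∈ B_3); drop it and the last strand → 3 strands.
Reduced to β = s1 s2^-1 s1 s2^-1 s2^-1 s2^-1 s2^-1 s2^-1 s2^-1 s2^-1 on 3 strands, 10 crossings.
Compute on β:
Braid: s1 s2^-1 s1 s2^-1 s2^-1 s2^-1 s2^-1 s2^-1 s2^-1 s2^-1 on 3 strands, 10 crossings.
Writhe w = (#positive) - (#negative) = 2 - 8 = -6.
State-sum expansion of <K>. There are 2^10 = 1024 states.
Smooth each crossing (0=||, 1=⌣⌢); contribution A^(Σ sign_k(1-2s_k)) * d^(L-1).
Tabulate the states by total A-exponent and number of loops L (A-exp: L × count):
  A^10: L=9 ×1
  A^8: L=8 ×10
  A^6: L=7 ×45
  A^4: L=6 ×119, L=8 ×1
  A^2: L=5 ×203, L=7 ×7
  A^0: L=4 ×231, L=6 ×21
  A^-2: L=3 ×175, L=5 ×35
  A^-4: L=2 ×85, L=4 ×35
  A^-6: L=1 ×23, L=3 ×22
  A^-8: L=2 ×10
  A^-10: L=3 ×1
Each group contributes A^e * Σ count * d^(L-1):
Powers of d = -A^2 - A^-2: d^2 = A^4 + 2 + A^-4; d^3 = -A^6 - 3*A^2 - 3*A^-2 - A^-6; d^4 = A^8 + 4*A^4 + 6 + 4*A^-4 + A^-8; d^5 = -A^10 - 5*A^6 - 10*A^2 - 10*A^-2 - 5*A^-6 - A^-10; d^6 = A^12 + 6*A^8 + 15*A^4 + 20 + 15*A^-4 + 6*A^-8 + A^-12; d^7 = -A^14 - 7*A^10 - 21*A^6 - 35*A^2 - 35*A^-2 - 21*A^-6 - 7*A^-10 - A^-14; d^8 = A^16 + 8*A^12 + 28*A^8 + 56*A^4 + 70 + 56*A^-4 + 28*A^-8 + 8*A^-12 + A^-16.
  A^10 * (d^8) = A^26 + 8*A^22 + 28*A^18 + 56*A^14 + 70*A^10 + 56*A^6 + 28*A^2 + 8*A^-2 + A^-6
  A^8 * (10*d^7) = -10*A^22 - 70*A^18 - 210*A^14 - 350*A^10 - 350*A^6 - 210*A^2 - 70*A^-2 - 10*A^-6
  A^6 * (45*d^6) = 45*A^18 + 270*A^14 + 675*A^10 + 900*A^6 + 675*A^2 + 270*A^-2 + 45*A^-6
  A^4 * (119*d^5 + d^7) = -A^18 - 126*A^14 - 616*A^10 - 1225*A^6 - 1225*A^2 - 616*A^-2 - 126*A^-6 - A^-10
  A^2 * (203*d^4 + 7*d^6) = 7*A^14 + 245*A^10 + 917*A^6 + 1358*A^2 + 917*A^-2 + 245*A^-6 + 7*A^-10
  A^0 * (231*d^3 + 21*d^5) = -21*A^10 - 336*A^6 - 903*A^2 - 903*A^-2 - 336*A^-6 - 21*A^-10
  A^-2 * (175*d^2 + 35*d^4) = 35*A^6 + 315*A^2 + 560*A^-2 + 315*A^-6 + 35*A^-10
  A^-4 * (85*d + 35*d^3) = -35*A^2 - 190*A^-2 - 190*A^-6 - 35*A^-10
  A^-6 * (23 + 22*d^2) = 22*A^-2 + 67*A^-6 + 22*A^-10
  A^-8 * (10*d) = -10*A^-6 - 10*A^-10
  A^-10 * (d^2) = A^-6 + 2*A^-10 + A^-14
Summing the groups: <K> = A^26 - 2*A^22 + 2*A^18 - 3*A^14 + 3*A^10 - 3*A^6 + 3*A^2 - 2*A^-2 + 2*A^-6 - A^-10 + A^-14
Normalise by the writhe: (-A^3)^(-w) = (-A^3)^(6) = A^18, so f(A) = A^18 * <K> = A^44 - 2*A^40 + 2*A^36 - 3*A^32 + 3*A^28 - 3*A^24 + 3*A^20 - 2*A^16 + 2*A^12 - A^8 + A^4.
Substitute A = t^(-1/4), i.e. A^e → t^(-e/4): V(t) = t^-1 - t^-2 + 2*t^-3 - 2*t^-4 + 3*t^-5 - 3*t^-6 + 3*t^-7 - 3*t^-8 + 2*t^-9 - 2*t^-10 + t^-11

Answer: t^-1 - t^-2 + 2*t^-3 - 2*t^-4 + 3*t^-5 - 3*t^-6 + 3*t^-7 - 3*t^-8 + 2*t^-9 - 2*t^-10 + t^-11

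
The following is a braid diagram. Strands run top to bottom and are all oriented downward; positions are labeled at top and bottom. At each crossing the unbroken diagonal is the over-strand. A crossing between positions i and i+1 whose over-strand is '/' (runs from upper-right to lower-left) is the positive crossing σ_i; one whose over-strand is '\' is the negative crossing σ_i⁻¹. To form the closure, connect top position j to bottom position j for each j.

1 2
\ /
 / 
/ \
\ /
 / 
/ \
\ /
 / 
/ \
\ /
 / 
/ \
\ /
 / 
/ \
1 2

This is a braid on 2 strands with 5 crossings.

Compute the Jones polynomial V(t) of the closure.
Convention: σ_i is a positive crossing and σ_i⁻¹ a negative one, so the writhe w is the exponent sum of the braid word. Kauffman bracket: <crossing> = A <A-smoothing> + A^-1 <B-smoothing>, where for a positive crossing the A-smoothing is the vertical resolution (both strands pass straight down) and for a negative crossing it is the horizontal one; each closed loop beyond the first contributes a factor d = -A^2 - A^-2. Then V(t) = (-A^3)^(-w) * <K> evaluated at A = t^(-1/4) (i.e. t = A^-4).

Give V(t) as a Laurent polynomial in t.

Reading the diagram top to bottom ('/'-over between positions i,i+1 = s_i, '\'-over = s_i^-1): braid word = s1 s1 s1 s1 s1.
Braid: s1 s1 s1 s1 s1 on 2 strands, 5 crossings.
Writhe w = (#positive) - (#negative) = 5 - 0 = 5.
State-sum expansion of <K>. There are 2^5 = 32 states.
For each crossing: s=0 is the vertical smoothing, s=1 horizontal. Crossing k contributes A^(sign_k * (1 - 2*s_k)); loop factor d = -A^2 - A^-2.
  state 00000: A-exp=+5, loops=2, term = A^5 * d^1
  state 00001: A-exp=+3, loops=1, term = A^3 * d^0
  state 00010: A-exp=+3, loops=1, term = A^3 * d^0
  state 00011: A-exp=+1, loops=2, term = A^1 * d^1
  state 00100: A-exp=+3, loops=1, term = A^3 * d^0
  state 00101: A-exp=+1, loops=2, term = A^1 * d^1
  state 00110: A-exp=+1, loops=2, term = A^1 * d^1
  state 00111: A-exp=-1, loops=3, term = A^-1 * d^2
  state 01000: A-exp=+3, loops=1, term = A^3 * d^0
  state 01001: A-exp=+1, loops=2, term = A^1 * d^1
  state 01010: A-exp=+1, loops=2, term = A^1 * d^1
  state 01011: A-exp=-1, loops=3, term = A^-1 * d^2
  state 01100: A-exp=+1, loops=2, term = A^1 * d^1
  state 01101: A-exp=-1, loops=3, term = A^-1 * d^2
  state 01110: A-exp=-1, loops=3, term = A^-1 * d^2
  state 01111: A-exp=-3, loops=4, term = A^-3 * d^3
  state 10000: A-exp=+3, loops=1, term = A^3 * d^0
  state 10001: A-exp=+1, loops=2, term = A^1 * d^1
  state 10010: A-exp=+1, loops=2, term = A^1 * d^1
  state 10011: A-exp=-1, loops=3, term = A^-1 * d^2
  state 10100: A-exp=+1, loops=2, term = A^1 * d^1
  state 10101: A-exp=-1, loops=3, term = A^-1 * d^2
  state 10110: A-exp=-1, loops=3, term = A^-1 * d^2
  state 10111: A-exp=-3, loops=4, term = A^-3 * d^3
  state 11000: A-exp=+1, loops=2, term = A^1 * d^1
  state 11001: A-exp=-1, loops=3, term = A^-1 * d^2
  state 11010: A-exp=-1, loops=3, term = A^-1 * d^2
  state 11011: A-exp=-3, loops=4, term = A^-3 * d^3
  state 11100: A-exp=-1, loops=3, term = A^-1 * d^2
  state 11101: A-exp=-3, loops=4, term = A^-3 * d^3
  state 11110: A-exp=-3, loops=4, term = A^-3 * d^3
  state 11111: A-exp=-5, loops=5, term = A^-5 * d^4
Collect the terms by A-exponent (count of states per loop number):
Powers of d = -A^2 - A^-2: d^2 = A^4 + 2 + A^-4; d^3 = -A^6 - 3*A^2 - 3*A^-2 - A^-6; d^4 = A^8 + 4*A^4 + 6 + 4*A^-4 + A^-8.
  A^5 * (d) = -A^7 - A^3
  A^3 * (5) = 5*A^3
  A^1 * (10*d) = -10*A^3 - 10*A^-1
  A^-1 * (10*d^2) = 10*A^3 + 20*A^-1 + 10*A^-5
  A^-3 * (5*d^3) = -5*A^3 - 15*A^-1 - 15*A^-5 - 5*A^-9
  A^-5 * (d^4) = A^3 + 4*A^-1 + 6*A^-5 + 4*A^-9 + A^-13
Summing the groups: <K> = -A^7 - A^-1 + A^-5 - A^-9 + A^-13
Normalise by the writhe: (-A^3)^(-w) = (-A^3)^(-5) = -A^-15, so f(A) = -A^-15 * <K> = A^-8 + A^-16 - A^-20 + A^-24 - A^-28.
Substitute A = t^(-1/4), i.e. A^e → t^(-e/4): V(t) = -t^7 + t^6 - t^5 + t^4 + t^2

Answer: -t^7 + t^6 - t^5 + t^4 + t^2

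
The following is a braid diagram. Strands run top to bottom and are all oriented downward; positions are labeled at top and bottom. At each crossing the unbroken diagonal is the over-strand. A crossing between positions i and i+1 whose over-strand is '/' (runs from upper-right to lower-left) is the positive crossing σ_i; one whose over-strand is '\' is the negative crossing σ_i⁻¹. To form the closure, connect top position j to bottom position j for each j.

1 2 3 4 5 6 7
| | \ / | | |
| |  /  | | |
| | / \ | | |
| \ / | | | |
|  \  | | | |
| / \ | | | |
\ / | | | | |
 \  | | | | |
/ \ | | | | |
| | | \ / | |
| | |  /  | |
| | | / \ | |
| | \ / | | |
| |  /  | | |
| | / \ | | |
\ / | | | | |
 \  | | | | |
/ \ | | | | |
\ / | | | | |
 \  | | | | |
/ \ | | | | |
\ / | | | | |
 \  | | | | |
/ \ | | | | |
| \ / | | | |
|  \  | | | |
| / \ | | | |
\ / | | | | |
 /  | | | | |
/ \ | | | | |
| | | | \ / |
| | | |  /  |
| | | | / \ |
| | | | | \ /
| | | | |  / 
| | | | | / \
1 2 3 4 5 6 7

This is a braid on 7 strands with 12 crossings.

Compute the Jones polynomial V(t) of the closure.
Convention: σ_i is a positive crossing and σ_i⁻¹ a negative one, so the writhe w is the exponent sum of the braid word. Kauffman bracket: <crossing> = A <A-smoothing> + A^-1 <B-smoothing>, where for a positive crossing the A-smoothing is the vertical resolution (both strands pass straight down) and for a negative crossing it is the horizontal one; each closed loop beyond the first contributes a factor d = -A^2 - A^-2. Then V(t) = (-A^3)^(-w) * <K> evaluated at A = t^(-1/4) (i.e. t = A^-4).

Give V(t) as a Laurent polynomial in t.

Reading the diagram top to bottom ('/'-over between positions i,i+1 = s_i, '\'-over = s_i^-1): braid word = s3 s2^-1 s1^-1 s4 s3 s1^-1 s1^-1 s1^-1 s2^-1 s1 s5 s6.
The presented braid s3 s2^-1 s1^-1 s4 s3 s1^-1 s1^-1 s1^-1 s2^-1 s1 s5 s6 on 7 strands reduces by inverse Markov moves (closure unchanged at each step):
  Destabilize: the word has the form β·s6 where s6 occurs only as the final letter (β ∈ B_6); drop it and the last strand → 6 strands.
  Destabilize: the word has the form β·s5 where s5 occurs only as the final letter (β ∈ B_5); drop it and the last strand → 5 strands.
Reduced to β = s3 s2^-1 s1^-1 s4 s3 s1^-1 s1^-1 s1^-1 s2^-1 s1 on 5 strands, 10 crossings.
Compute on β:
Braid: s3 s2^-1 s1^-1 s4 s3 s1^-1 s1^-1 s1^-1 s2^-1 s1 on 5 strands, 10 crossings.
Writhe w = (#positive) - (#negative) = 4 - 6 = -2.
Computing the Kauffman bracket via state sum. There are 2^10 = 1024 states.
Each crossing splits two ways (0=vertical, 1=horizontal). The state's weight is A^(#A-smoothings - #B-smoothings) * d^(loops - 1).
Tabulate the states by total A-exponent and number of loops L (A-exp: L × count):
  A^10: L=7 ×1
  A^8: L=6 ×10
  A^6: L=5 ×42, L=7 ×3
  A^4: L=4 ×95, L=6 ×24, L=8 ×1
  A^2: L=3 ×124, L=5 ×76, L=7 ×10
  A^0: L=2 ×90, L=4 ×126, L=6 ×35, L=8 ×1
  A^-2: L=1 ×28, L=3 ×116, L=5 ×61, L=7 ×5
  A^-4: L=2 ×50, L=4 ×60, L=6 ×10
  A^-6: L=1 ×5, L=3 ×29, L=5 ×11
  A^-8: L=2 ×4, L=4 ×6
  A^-10: L=3 ×1
Each group contributes A^e * Σ count * d^(L-1):
Powers of d = -A^2 - A^-2: d^2 = A^4 + 2 + A^-4; d^3 = -A^6 - 3*A^2 - 3*A^-2 - A^-6; d^4 = A^8 + 4*A^4 + 6 + 4*A^-4 + A^-8; d^5 = -A^10 - 5*A^6 - 10*A^2 - 10*A^-2 - 5*A^-6 - A^-10; d^6 = A^12 + 6*A^8 + 15*A^4 + 20 + 15*A^-4 + 6*A^-8 + A^-12; d^7 = -A^14 - 7*A^10 - 21*A^6 - 35*A^2 - 35*A^-2 - 21*A^-6 - 7*A^-10 - A^-14.
  A^10 * (d^6) = A^22 + 6*A^18 + 15*A^14 + 20*A^10 + 15*A^6 + 6*A^2 + A^-2
  A^8 * (10*d^5) = -10*A^18 - 50*A^14 - 100*A^10 - 100*A^6 - 50*A^2 - 10*A^-2
  A^6 * (42*d^4 + 3*d^6) = 3*A^18 + 60*A^14 + 213*A^10 + 312*A^6 + 213*A^2 + 60*A^-2 + 3*A^-6
  A^4 * (95*d^3 + 24*d^5 + d^7) = -A^18 - 31*A^14 - 236*A^10 - 560*A^6 - 560*A^2 - 236*A^-2 - 31*A^-6 - A^-10
  A^2 * (124*d^2 + 76*d^4 + 10*d^6) = 10*A^14 + 136*A^10 + 578*A^6 + 904*A^2 + 578*A^-2 + 136*A^-6 + 10*A^-10
  A^0 * (90*d + 126*d^3 + 35*d^5 + d^7) = -A^14 - 42*A^10 - 322*A^6 - 853*A^2 - 853*A^-2 - 322*A^-6 - 42*A^-10 - A^-14
  A^-2 * (28 + 116*d^2 + 61*d^4 + 5*d^6) = 5*A^10 + 91*A^6 + 435*A^2 + 726*A^-2 + 435*A^-6 + 91*A^-10 + 5*A^-14
  A^-4 * (50*d + 60*d^3 + 10*d^5) = -10*A^6 - 110*A^2 - 330*A^-2 - 330*A^-6 - 110*A^-10 - 10*A^-14
  A^-6 * (5 + 29*d^2 + 11*d^4) = 11*A^2 + 73*A^-2 + 129*A^-6 + 73*A^-10 + 11*A^-14
  A^-8 * (4*d + 6*d^3) = -6*A^-2 - 22*A^-6 - 22*A^-10 - 6*A^-14
  A^-10 * (d^2) = A^-6 + 2*A^-10 + A^-14
Summing the groups: <K> = A^22 - 2*A^18 + 3*A^14 - 4*A^10 + 4*A^6 - 4*A^2 + 3*A^-2 - A^-6 + A^-10
Normalise by the writhe: (-A^3)^(-w) = (-A^3)^(2) = A^6, so f(A) = A^6 * <K> = A^28 - 2*A^24 + 3*A^20 - 4*A^16 + 4*A^12 - 4*A^8 + 3*A^4 - 1 + A^-4.
Substitute A = t^(-1/4), i.e. A^e → t^(-e/4): V(t) = t - 1 + 3*t^-1 - 4*t^-2 + 4*t^-3 - 4*t^-4 + 3*t^-5 - 2*t^-6 + t^-7

Answer: t - 1 + 3*t^-1 - 4*t^-2 + 4*t^-3 - 4*t^-4 + 3*t^-5 - 2*t^-6 + t^-7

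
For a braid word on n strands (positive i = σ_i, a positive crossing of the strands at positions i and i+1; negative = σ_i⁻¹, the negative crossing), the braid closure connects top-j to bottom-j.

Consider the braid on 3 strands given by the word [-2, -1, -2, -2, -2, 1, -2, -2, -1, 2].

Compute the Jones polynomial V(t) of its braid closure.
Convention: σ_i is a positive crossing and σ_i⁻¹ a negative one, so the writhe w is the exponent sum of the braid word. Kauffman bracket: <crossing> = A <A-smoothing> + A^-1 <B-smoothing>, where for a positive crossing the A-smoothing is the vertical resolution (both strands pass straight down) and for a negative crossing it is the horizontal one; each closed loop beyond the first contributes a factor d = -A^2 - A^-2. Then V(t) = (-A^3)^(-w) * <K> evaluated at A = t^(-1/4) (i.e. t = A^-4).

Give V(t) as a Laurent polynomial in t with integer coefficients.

The presented braid s2^-1 s1^-1 s2^-1 s2^-1 s2^-1 s1 s2^-1 s2^-1 s1^-1 s2 on 3 strands reduces by inverse Markov moves (closure unchanged at each step):
  Deconjugate: the word is γ·β·γ⁻¹ with γ = s2^-1 (prefix) and γ⁻¹ = s2 (suffix); strip both.
Reduced to β = s1^-1 s2^-1 s2^-1 s2^-1 s1 s2^-1 s2^-1 s1^-1 on 3 strands, 8 crossings.
Compute on β:
Braid: s1^-1 s2^-1 s2^-1 s2^-1 s1 s2^-1 s2^-1 s1^-1 on 3 strands, 8 crossings.
Writhe w = (#positive) - (#negative) = 1 - 7 = -6.
State-sum expansion of <K>. There are 2^8 = 256 states.
Each crossing splits two ways (0=vertical, 1=horizontal). The state's weight is A^(#A-smoothings - #B-smoothings) * d^(loops - 1).
Tabulate the states by total A-exponent and number of loops L (A-exp: L × count):
  A^8: L=6 ×1
  A^6: L=5 ×8
  A^4: L=4 ×27, L=6 ×1
  A^2: L=3 ×49, L=5 ×7
  A^0: L=2 ×49, L=4 ×21
  A^-2: L=1 ×22, L=3 ×34
  A^-4: L=2 ×27, L=4 ×1
  A^-6: L=1 ×5, L=3 ×3
  A^-8: L=2 ×1
Each group contributes A^e * Σ count * d^(L-1):
Powers of d = -A^2 - A^-2: d^2 = A^4 + 2 + A^-4; d^3 = -A^6 - 3*A^2 - 3*A^-2 - A^-6; d^4 = A^8 + 4*A^4 + 6 + 4*A^-4 + A^-8; d^5 = -A^10 - 5*A^6 - 10*A^2 - 10*A^-2 - 5*A^-6 - A^-10.
  A^8 * (d^5) = -A^18 - 5*A^14 - 10*A^10 - 10*A^6 - 5*A^2 - A^-2
  A^6 * (8*d^4) = 8*A^14 + 32*A^10 + 48*A^6 + 32*A^2 + 8*A^-2
  A^4 * (27*d^3 + d^5) = -A^14 - 32*A^10 - 91*A^6 - 91*A^2 - 32*A^-2 - A^-6
  A^2 * (49*d^2 + 7*d^4) = 7*A^10 + 77*A^6 + 140*A^2 + 77*A^-2 + 7*A^-6
  A^0 * (49*d + 21*d^3) = -21*A^6 - 112*A^2 - 112*A^-2 - 21*A^-6
  A^-2 * (22 + 34*d^2) = 34*A^2 + 90*A^-2 + 34*A^-6
  A^-4 * (27*d + d^3) = -A^2 - 30*A^-2 - 30*A^-6 - A^-10
  A^-6 * (5 + 3*d^2) = 3*A^-2 + 11*A^-6 + 3*A^-10
  A^-8 * (d) = -A^-6 - A^-10
Summing the groups: <K> = -A^18 + 2*A^14 - 3*A^10 + 3*A^6 - 3*A^2 + 3*A^-2 - A^-6 + A^-10
Normalise by the writhe: (-A^3)^(-w) = (-A^3)^(6) = A^18, so f(A) = A^18 * <K> = -A^36 + 2*A^32 - 3*A^28 + 3*A^24 - 3*A^20 + 3*A^16 - A^12 + A^8.
Substitute A = t^(-1/4), i.e. A^e → t^(-e/4): V(t) = t^-2 - t^-3 + 3*t^-4 - 3*t^-5 + 3*t^-6 - 3*t^-7 + 2*t^-8 - t^-9

Answer: t^-2 - t^-3 + 3*t^-4 - 3*t^-5 + 3*t^-6 - 3*t^-7 + 2*t^-8 - t^-9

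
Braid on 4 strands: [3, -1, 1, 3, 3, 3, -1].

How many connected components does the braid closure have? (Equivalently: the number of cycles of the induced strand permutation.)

Track the strand permutation on 4 strands, starting from identity.
  step 1: s3 swaps positions 3,4 -> [1 2 4 3]
  step 2: s1^-1 swaps positions 1,2 -> [2 1 4 3]
  step 3: s1 swaps positions 1,2 -> [1 2 4 3]
  step 4: s3 swaps positions 3,4 -> [1 2 3 4]
  step 5: s3 swaps positions 3,4 -> [1 2 4 3]
  step 6: s3 swaps positions 3,4 -> [1 2 3 4]
  step 7: s1^-1 swaps positions 1,2 -> [2 1 3 4]
Final permutation (position -> original strand): [2 1 3 4]
Closure components = cycle count of this permutation = 3.

Answer: 3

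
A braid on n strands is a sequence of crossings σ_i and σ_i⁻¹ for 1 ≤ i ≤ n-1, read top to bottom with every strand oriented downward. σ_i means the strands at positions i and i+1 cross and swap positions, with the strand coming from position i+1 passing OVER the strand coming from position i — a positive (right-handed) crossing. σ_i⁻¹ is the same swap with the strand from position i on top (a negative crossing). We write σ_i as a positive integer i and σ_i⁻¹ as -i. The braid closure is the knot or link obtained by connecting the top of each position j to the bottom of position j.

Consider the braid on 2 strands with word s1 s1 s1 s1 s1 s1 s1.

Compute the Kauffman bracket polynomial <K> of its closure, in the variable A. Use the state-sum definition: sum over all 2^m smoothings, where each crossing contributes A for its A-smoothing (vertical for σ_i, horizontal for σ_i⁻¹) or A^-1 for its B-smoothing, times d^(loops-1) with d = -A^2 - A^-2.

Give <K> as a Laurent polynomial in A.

Braid: s1 s1 s1 s1 s1 s1 s1 on 2 strands, 7 crossings.
Writhe w = (#positive) - (#negative) = 7 - 0 = 7.
State-sum expansion of <K>. There are 2^7 = 128 states.
Each crossing splits two ways (0=vertical, 1=horizontal). The state's weight is A^(#A-smoothings - #B-smoothings) * d^(loops - 1).
Tabulate the states by total A-exponent and number of loops L (A-exp: L × count):
  A^7: L=2 ×1
  A^5: L=1 ×7
  A^3: L=2 ×21
  A^1: L=3 ×35
  A^-1: L=4 ×35
  A^-3: L=5 ×21
  A^-5: L=6 ×7
  A^-7: L=7 ×1
Each group contributes A^e * Σ count * d^(L-1):
Powers of d = -A^2 - A^-2: d^2 = A^4 + 2 + A^-4; d^3 = -A^6 - 3*A^2 - 3*A^-2 - A^-6; d^4 = A^8 + 4*A^4 + 6 + 4*A^-4 + A^-8; d^5 = -A^10 - 5*A^6 - 10*A^2 - 10*A^-2 - 5*A^-6 - A^-10; d^6 = A^12 + 6*A^8 + 15*A^4 + 20 + 15*A^-4 + 6*A^-8 + A^-12.
  A^7 * (d) = -A^9 - A^5
  A^5 * (7) = 7*A^5
  A^3 * (21*d) = -21*A^5 - 21*A
  A^1 * (35*d^2) = 35*A^5 + 70*A + 35*A^-3
  A^-1 * (35*d^3) = -35*A^5 - 105*A - 105*A^-3 - 35*A^-7
  A^-3 * (21*d^4) = 21*A^5 + 84*A + 126*A^-3 + 84*A^-7 + 21*A^-11
  A^-5 * (7*d^5) = -7*A^5 - 35*A - 70*A^-3 - 70*A^-7 - 35*A^-11 - 7*A^-15
  A^-7 * (d^6) = A^5 + 6*A + 15*A^-3 + 20*A^-7 + 15*A^-11 + 6*A^-15 + A^-19
Summing the groups: <K> = -A^9 - A + A^-3 - A^-7 + A^-11 - A^-15 + A^-19

Answer: -A^9 - A + A^-3 - A^-7 + A^-11 - A^-15 + A^-19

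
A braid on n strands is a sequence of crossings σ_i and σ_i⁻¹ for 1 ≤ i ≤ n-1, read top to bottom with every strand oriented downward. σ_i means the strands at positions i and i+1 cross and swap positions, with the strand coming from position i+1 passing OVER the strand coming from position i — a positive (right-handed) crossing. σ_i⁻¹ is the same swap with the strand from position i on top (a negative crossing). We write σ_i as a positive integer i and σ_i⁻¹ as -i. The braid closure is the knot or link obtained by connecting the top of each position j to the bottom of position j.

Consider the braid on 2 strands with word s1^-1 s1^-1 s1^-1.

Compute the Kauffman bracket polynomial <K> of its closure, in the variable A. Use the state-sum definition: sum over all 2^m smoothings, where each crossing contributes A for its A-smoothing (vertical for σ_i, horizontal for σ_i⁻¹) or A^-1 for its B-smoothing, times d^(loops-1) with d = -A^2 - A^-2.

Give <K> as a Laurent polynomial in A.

A^7 - A^3 - A^-5

Derivation:
Braid: s1^-1 s1^-1 s1^-1 on 2 strands, 3 crossings.
Writhe w = (#positive) - (#negative) = 0 - 3 = -3.
Computing the Kauffman bracket via state sum. There are 2^3 = 8 states.
Smooth each crossing (0=||, 1=⌣⌢); contribution A^(Σ sign_k(1-2s_k)) * d^(L-1).
  state 000: A-exp=-3, loops=2, term = A^-3 * d^1
  state 001: A-exp=-1, loops=1, term = A^-1 * d^0
  state 010: A-exp=-1, loops=1, term = A^-1 * d^0
  state 011: A-exp=+1, loops=2, term = A^1 * d^1
  state 100: A-exp=-1, loops=1, term = A^-1 * d^0
  state 101: A-exp=+1, loops=2, term = A^1 * d^1
  state 110: A-exp=+1, loops=2, term = A^1 * d^1
  state 111: A-exp=+3, loops=3, term = A^3 * d^2
Collect the terms by A-exponent (count of states per loop number):
Powers of d = -A^2 - A^-2: d^2 = A^4 + 2 + A^-4.
  A^3 * (d^2) = A^7 + 2*A^3 + A^-1
  A^1 * (3*d) = -3*A^3 - 3*A^-1
  A^-1 * (3) = 3*A^-1
  A^-3 * (d) = -A^-1 - A^-5
Summing the groups: <K> = A^7 - A^3 - A^-5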